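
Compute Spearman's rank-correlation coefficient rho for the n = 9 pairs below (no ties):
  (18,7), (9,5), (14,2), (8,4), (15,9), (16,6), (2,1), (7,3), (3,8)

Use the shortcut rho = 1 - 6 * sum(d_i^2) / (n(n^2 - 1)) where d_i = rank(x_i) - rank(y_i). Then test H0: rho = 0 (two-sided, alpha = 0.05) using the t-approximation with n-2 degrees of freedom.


Step 1: Rank x and y separately (midranks; no ties here).
rank(x): 18->9, 9->5, 14->6, 8->4, 15->7, 16->8, 2->1, 7->3, 3->2
rank(y): 7->7, 5->5, 2->2, 4->4, 9->9, 6->6, 1->1, 3->3, 8->8
Step 2: d_i = R_x(i) - R_y(i); compute d_i^2.
  (9-7)^2=4, (5-5)^2=0, (6-2)^2=16, (4-4)^2=0, (7-9)^2=4, (8-6)^2=4, (1-1)^2=0, (3-3)^2=0, (2-8)^2=36
sum(d^2) = 64.
Step 3: rho = 1 - 6*64 / (9*(9^2 - 1)) = 1 - 384/720 = 0.466667.
Step 4: Under H0, t = rho * sqrt((n-2)/(1-rho^2)) = 1.3960 ~ t(7).
Step 5: Two-sided p-value from the t-distribution with 7 df = 0.205386.
Step 6: alpha = 0.05. fail to reject H0.

rho = 0.4667, p = 0.205386, fail to reject H0 at alpha = 0.05.


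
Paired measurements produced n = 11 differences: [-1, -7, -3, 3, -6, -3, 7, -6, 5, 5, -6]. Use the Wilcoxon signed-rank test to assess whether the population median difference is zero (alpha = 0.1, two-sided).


Step 1: Drop any zero differences (none here) and take |d_i|.
|d| = [1, 7, 3, 3, 6, 3, 7, 6, 5, 5, 6]
Step 2: Midrank |d_i| (ties get averaged ranks).
ranks: |1|->1, |7|->10.5, |3|->3, |3|->3, |6|->8, |3|->3, |7|->10.5, |6|->8, |5|->5.5, |5|->5.5, |6|->8
Step 3: Attach original signs; sum ranks with positive sign and with negative sign.
W+ = 3 + 10.5 + 5.5 + 5.5 = 24.5
W- = 1 + 10.5 + 3 + 8 + 3 + 8 + 8 = 41.5
(Check: W+ + W- = 66 should equal n(n+1)/2 = 66.)
Step 4: Test statistic W = min(W+, W-) = 24.5.
Step 5: Ties in |d|, so use the tie-corrected normal approximation.
        E[W] = n(n+1)/4 = 11*12/4 = 33.
        Tie groups: |d|=3 (t=3), |d|=5 (t=2), |d|=6 (t=3), |d|=7 (t=2); sum(t^3 - t) = 60.
        Var[W] = n(n+1)(2n+1)/24 - sum(t^3-t)/48 = 3036/24 - 60/48 = 125.25.
        z = (W - E[W]) / sqrt(Var[W]) = (24.5 - 33) / 11.1915 = -0.7595.
        Two-sided p = 2*Phi(z) = 0.447551.
Step 6: alpha = 0.1. fail to reject H0.

W+ = 24.5, W- = 41.5, W = min = 24.5, p = 0.447551, fail to reject H0.


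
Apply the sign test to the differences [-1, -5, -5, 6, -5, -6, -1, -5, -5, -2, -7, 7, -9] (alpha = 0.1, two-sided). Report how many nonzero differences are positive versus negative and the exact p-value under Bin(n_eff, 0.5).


Step 1: Discard zero differences. Original n = 13; n_eff = number of nonzero differences = 13.
Nonzero differences (with sign): -1, -5, -5, +6, -5, -6, -1, -5, -5, -2, -7, +7, -9
Step 2: Count signs: positive = 2, negative = 11.
Step 3: Under H0: P(positive) = 0.5, so the number of positives S ~ Bin(13, 0.5).
Step 4: Two-sided exact p-value = sum of Bin(13,0.5) probabilities at or below the observed probability = 0.022461.
Step 5: alpha = 0.1. reject H0.

n_eff = 13, pos = 2, neg = 11, p = 0.022461, reject H0.


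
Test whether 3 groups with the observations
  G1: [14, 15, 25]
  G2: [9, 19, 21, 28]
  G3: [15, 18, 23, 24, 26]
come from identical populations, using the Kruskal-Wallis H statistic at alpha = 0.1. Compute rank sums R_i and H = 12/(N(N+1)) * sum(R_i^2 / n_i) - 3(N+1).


Step 1: Combine all N = 12 observations and assign midranks.
sorted (value, group, rank): (9,G2,1), (14,G1,2), (15,G1,3.5), (15,G3,3.5), (18,G3,5), (19,G2,6), (21,G2,7), (23,G3,8), (24,G3,9), (25,G1,10), (26,G3,11), (28,G2,12)
Step 2: Sum ranks within each group.
R_1 = 15.5 (n_1 = 3)
R_2 = 26 (n_2 = 4)
R_3 = 36.5 (n_3 = 5)
Step 3: H = 12/(N(N+1)) * sum(R_i^2/n_i) - 3(N+1)
     = 12/(12*13) * (15.5^2/3 + 26^2/4 + 36.5^2/5) - 3*13
     = 0.076923 * 515.533 - 39
     = 0.656410.
Step 4: Ties present; correction factor C = 1 - 6/(12^3 - 12) = 0.996503. Corrected H = 0.656410 / 0.996503 = 0.658713.
Step 5: Under H0, H ~ chi^2(2); p-value = 0.719386.
Step 6: alpha = 0.1. fail to reject H0.

H = 0.6587, df = 2, p = 0.719386, fail to reject H0.


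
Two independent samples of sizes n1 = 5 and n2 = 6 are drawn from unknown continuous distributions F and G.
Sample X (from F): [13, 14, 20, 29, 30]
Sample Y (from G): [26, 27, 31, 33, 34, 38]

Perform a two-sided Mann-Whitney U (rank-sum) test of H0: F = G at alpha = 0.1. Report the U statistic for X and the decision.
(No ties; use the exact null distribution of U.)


Step 1: Combine and sort all 11 observations; assign midranks.
sorted (value, group): (13,X), (14,X), (20,X), (26,Y), (27,Y), (29,X), (30,X), (31,Y), (33,Y), (34,Y), (38,Y)
ranks: 13->1, 14->2, 20->3, 26->4, 27->5, 29->6, 30->7, 31->8, 33->9, 34->10, 38->11
Step 2: Rank sum for X: R1 = 1 + 2 + 3 + 6 + 7 = 19.
Step 3: U_X = R1 - n1(n1+1)/2 = 19 - 5*6/2 = 19 - 15 = 4.
       U_Y = n1*n2 - U_X = 30 - 4 = 26.
Step 4: No ties, so the exact null distribution of U (based on enumerating the C(11,5) = 462 equally likely rank assignments) gives the two-sided p-value.
Step 5: p-value = 0.051948; compare to alpha = 0.1. reject H0.

U_X = 4, p = 0.051948, reject H0 at alpha = 0.1.


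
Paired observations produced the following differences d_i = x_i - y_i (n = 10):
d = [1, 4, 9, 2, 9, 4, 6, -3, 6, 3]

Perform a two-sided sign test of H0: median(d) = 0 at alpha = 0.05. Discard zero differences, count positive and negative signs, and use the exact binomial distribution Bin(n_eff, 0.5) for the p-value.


Step 1: Discard zero differences. Original n = 10; n_eff = number of nonzero differences = 10.
Nonzero differences (with sign): +1, +4, +9, +2, +9, +4, +6, -3, +6, +3
Step 2: Count signs: positive = 9, negative = 1.
Step 3: Under H0: P(positive) = 0.5, so the number of positives S ~ Bin(10, 0.5).
Step 4: Two-sided exact p-value = sum of Bin(10,0.5) probabilities at or below the observed probability = 0.021484.
Step 5: alpha = 0.05. reject H0.

n_eff = 10, pos = 9, neg = 1, p = 0.021484, reject H0.


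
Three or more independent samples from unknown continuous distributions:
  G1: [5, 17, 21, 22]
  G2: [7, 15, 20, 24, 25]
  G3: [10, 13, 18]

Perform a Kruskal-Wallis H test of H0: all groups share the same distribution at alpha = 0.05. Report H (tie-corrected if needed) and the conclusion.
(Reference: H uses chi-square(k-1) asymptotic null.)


Step 1: Combine all N = 12 observations and assign midranks.
sorted (value, group, rank): (5,G1,1), (7,G2,2), (10,G3,3), (13,G3,4), (15,G2,5), (17,G1,6), (18,G3,7), (20,G2,8), (21,G1,9), (22,G1,10), (24,G2,11), (25,G2,12)
Step 2: Sum ranks within each group.
R_1 = 26 (n_1 = 4)
R_2 = 38 (n_2 = 5)
R_3 = 14 (n_3 = 3)
Step 3: H = 12/(N(N+1)) * sum(R_i^2/n_i) - 3(N+1)
     = 12/(12*13) * (26^2/4 + 38^2/5 + 14^2/3) - 3*13
     = 0.076923 * 523.133 - 39
     = 1.241026.
Step 4: No ties, so H is used without correction.
Step 5: Under H0, H ~ chi^2(2); p-value = 0.537669.
Step 6: alpha = 0.05. fail to reject H0.

H = 1.2410, df = 2, p = 0.537669, fail to reject H0.


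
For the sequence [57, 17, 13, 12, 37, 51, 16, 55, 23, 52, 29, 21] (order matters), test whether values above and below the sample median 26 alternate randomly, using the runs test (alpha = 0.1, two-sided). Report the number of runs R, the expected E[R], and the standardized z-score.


Step 1: Compute median = 26; label A = above, B = below.
Labels in order: ABBBAABABAAB  (n_A = 6, n_B = 6)
Step 2: Count runs R = 8.
Step 3: Under H0 (random ordering), E[R] = 2*n_A*n_B/(n_A+n_B) + 1 = 2*6*6/12 + 1 = 7.0000.
        Var[R] = 2*n_A*n_B*(2*n_A*n_B - n_A - n_B) / ((n_A+n_B)^2 * (n_A+n_B-1)) = 4320/1584 = 2.7273.
        SD[R] = 1.6514.
Step 4: Continuity-corrected z = (R - 0.5 - E[R]) / SD[R] = (8 - 0.5 - 7.0000) / 1.6514 = 0.3028.
Step 5: Two-sided p-value via normal approximation = 2*(1 - Phi(|z|)) = 0.762069.
Step 6: alpha = 0.1. fail to reject H0.

R = 8, z = 0.3028, p = 0.762069, fail to reject H0.


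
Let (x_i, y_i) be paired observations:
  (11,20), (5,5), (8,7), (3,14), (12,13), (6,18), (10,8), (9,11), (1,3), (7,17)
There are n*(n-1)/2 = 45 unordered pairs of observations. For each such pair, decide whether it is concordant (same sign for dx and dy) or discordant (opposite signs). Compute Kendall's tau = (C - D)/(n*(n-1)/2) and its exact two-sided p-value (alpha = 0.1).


Step 1: Enumerate the 45 unordered pairs (i,j) with i<j and classify each by sign(x_j-x_i) * sign(y_j-y_i).
  (1,2):dx=-6,dy=-15->C; (1,3):dx=-3,dy=-13->C; (1,4):dx=-8,dy=-6->C; (1,5):dx=+1,dy=-7->D
  (1,6):dx=-5,dy=-2->C; (1,7):dx=-1,dy=-12->C; (1,8):dx=-2,dy=-9->C; (1,9):dx=-10,dy=-17->C
  (1,10):dx=-4,dy=-3->C; (2,3):dx=+3,dy=+2->C; (2,4):dx=-2,dy=+9->D; (2,5):dx=+7,dy=+8->C
  (2,6):dx=+1,dy=+13->C; (2,7):dx=+5,dy=+3->C; (2,8):dx=+4,dy=+6->C; (2,9):dx=-4,dy=-2->C
  (2,10):dx=+2,dy=+12->C; (3,4):dx=-5,dy=+7->D; (3,5):dx=+4,dy=+6->C; (3,6):dx=-2,dy=+11->D
  (3,7):dx=+2,dy=+1->C; (3,8):dx=+1,dy=+4->C; (3,9):dx=-7,dy=-4->C; (3,10):dx=-1,dy=+10->D
  (4,5):dx=+9,dy=-1->D; (4,6):dx=+3,dy=+4->C; (4,7):dx=+7,dy=-6->D; (4,8):dx=+6,dy=-3->D
  (4,9):dx=-2,dy=-11->C; (4,10):dx=+4,dy=+3->C; (5,6):dx=-6,dy=+5->D; (5,7):dx=-2,dy=-5->C
  (5,8):dx=-3,dy=-2->C; (5,9):dx=-11,dy=-10->C; (5,10):dx=-5,dy=+4->D; (6,7):dx=+4,dy=-10->D
  (6,8):dx=+3,dy=-7->D; (6,9):dx=-5,dy=-15->C; (6,10):dx=+1,dy=-1->D; (7,8):dx=-1,dy=+3->D
  (7,9):dx=-9,dy=-5->C; (7,10):dx=-3,dy=+9->D; (8,9):dx=-8,dy=-8->C; (8,10):dx=-2,dy=+6->D
  (9,10):dx=+6,dy=+14->C
Step 2: C = 29, D = 16, total pairs = 45.
Step 3: tau = (C - D)/(n(n-1)/2) = (29 - 16)/45 = 0.288889.
Step 4: Exact two-sided p-value (enumerate n! = 3628800 permutations of y under H0): p = 0.291248.
Step 5: alpha = 0.1. fail to reject H0.

tau_b = 0.2889 (C=29, D=16), p = 0.291248, fail to reject H0.


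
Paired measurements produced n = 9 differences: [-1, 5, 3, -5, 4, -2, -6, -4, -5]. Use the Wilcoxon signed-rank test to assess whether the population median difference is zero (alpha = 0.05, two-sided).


Step 1: Drop any zero differences (none here) and take |d_i|.
|d| = [1, 5, 3, 5, 4, 2, 6, 4, 5]
Step 2: Midrank |d_i| (ties get averaged ranks).
ranks: |1|->1, |5|->7, |3|->3, |5|->7, |4|->4.5, |2|->2, |6|->9, |4|->4.5, |5|->7
Step 3: Attach original signs; sum ranks with positive sign and with negative sign.
W+ = 7 + 3 + 4.5 = 14.5
W- = 1 + 7 + 2 + 9 + 4.5 + 7 = 30.5
(Check: W+ + W- = 45 should equal n(n+1)/2 = 45.)
Step 4: Test statistic W = min(W+, W-) = 14.5.
Step 5: Ties in |d|, so use the tie-corrected normal approximation.
        E[W] = n(n+1)/4 = 9*10/4 = 22.5.
        Tie groups: |d|=4 (t=2), |d|=5 (t=3); sum(t^3 - t) = 30.
        Var[W] = n(n+1)(2n+1)/24 - sum(t^3-t)/48 = 1710/24 - 30/48 = 70.625.
        z = (W - E[W]) / sqrt(Var[W]) = (14.5 - 22.5) / 8.4039 = -0.9519.
        Two-sided p = 2*Phi(z) = 0.341126.
Step 6: alpha = 0.05. fail to reject H0.

W+ = 14.5, W- = 30.5, W = min = 14.5, p = 0.341126, fail to reject H0.


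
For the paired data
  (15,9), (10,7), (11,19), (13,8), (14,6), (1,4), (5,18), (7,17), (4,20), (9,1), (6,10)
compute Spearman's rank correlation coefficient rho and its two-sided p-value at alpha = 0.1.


Step 1: Rank x and y separately (midranks; no ties here).
rank(x): 15->11, 10->7, 11->8, 13->9, 14->10, 1->1, 5->3, 7->5, 4->2, 9->6, 6->4
rank(y): 9->6, 7->4, 19->10, 8->5, 6->3, 4->2, 18->9, 17->8, 20->11, 1->1, 10->7
Step 2: d_i = R_x(i) - R_y(i); compute d_i^2.
  (11-6)^2=25, (7-4)^2=9, (8-10)^2=4, (9-5)^2=16, (10-3)^2=49, (1-2)^2=1, (3-9)^2=36, (5-8)^2=9, (2-11)^2=81, (6-1)^2=25, (4-7)^2=9
sum(d^2) = 264.
Step 3: rho = 1 - 6*264 / (11*(11^2 - 1)) = 1 - 1584/1320 = -0.200000.
Step 4: Under H0, t = rho * sqrt((n-2)/(1-rho^2)) = -0.6124 ~ t(9).
Step 5: Two-sided p-value from the t-distribution with 9 df = 0.555445.
Step 6: alpha = 0.1. fail to reject H0.

rho = -0.2000, p = 0.555445, fail to reject H0 at alpha = 0.1.


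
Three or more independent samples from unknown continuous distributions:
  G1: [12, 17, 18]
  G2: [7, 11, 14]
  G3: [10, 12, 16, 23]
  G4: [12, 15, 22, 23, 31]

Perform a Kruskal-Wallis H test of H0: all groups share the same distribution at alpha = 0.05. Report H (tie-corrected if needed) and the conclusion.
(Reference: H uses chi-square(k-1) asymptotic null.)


Step 1: Combine all N = 15 observations and assign midranks.
sorted (value, group, rank): (7,G2,1), (10,G3,2), (11,G2,3), (12,G1,5), (12,G3,5), (12,G4,5), (14,G2,7), (15,G4,8), (16,G3,9), (17,G1,10), (18,G1,11), (22,G4,12), (23,G3,13.5), (23,G4,13.5), (31,G4,15)
Step 2: Sum ranks within each group.
R_1 = 26 (n_1 = 3)
R_2 = 11 (n_2 = 3)
R_3 = 29.5 (n_3 = 4)
R_4 = 53.5 (n_4 = 5)
Step 3: H = 12/(N(N+1)) * sum(R_i^2/n_i) - 3(N+1)
     = 12/(15*16) * (26^2/3 + 11^2/3 + 29.5^2/4 + 53.5^2/5) - 3*16
     = 0.050000 * 1055.68 - 48
     = 4.783958.
Step 4: Ties present; correction factor C = 1 - 30/(15^3 - 15) = 0.991071. Corrected H = 4.783958 / 0.991071 = 4.827057.
Step 5: Under H0, H ~ chi^2(3); p-value = 0.184908.
Step 6: alpha = 0.05. fail to reject H0.

H = 4.8271, df = 3, p = 0.184908, fail to reject H0.


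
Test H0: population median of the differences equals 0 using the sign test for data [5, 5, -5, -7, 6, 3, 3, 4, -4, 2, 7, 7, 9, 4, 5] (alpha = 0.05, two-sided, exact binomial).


Step 1: Discard zero differences. Original n = 15; n_eff = number of nonzero differences = 15.
Nonzero differences (with sign): +5, +5, -5, -7, +6, +3, +3, +4, -4, +2, +7, +7, +9, +4, +5
Step 2: Count signs: positive = 12, negative = 3.
Step 3: Under H0: P(positive) = 0.5, so the number of positives S ~ Bin(15, 0.5).
Step 4: Two-sided exact p-value = sum of Bin(15,0.5) probabilities at or below the observed probability = 0.035156.
Step 5: alpha = 0.05. reject H0.

n_eff = 15, pos = 12, neg = 3, p = 0.035156, reject H0.


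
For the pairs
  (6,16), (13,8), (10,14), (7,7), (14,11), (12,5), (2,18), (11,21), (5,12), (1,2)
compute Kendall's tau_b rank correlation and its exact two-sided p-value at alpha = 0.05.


Step 1: Enumerate the 45 unordered pairs (i,j) with i<j and classify each by sign(x_j-x_i) * sign(y_j-y_i).
  (1,2):dx=+7,dy=-8->D; (1,3):dx=+4,dy=-2->D; (1,4):dx=+1,dy=-9->D; (1,5):dx=+8,dy=-5->D
  (1,6):dx=+6,dy=-11->D; (1,7):dx=-4,dy=+2->D; (1,8):dx=+5,dy=+5->C; (1,9):dx=-1,dy=-4->C
  (1,10):dx=-5,dy=-14->C; (2,3):dx=-3,dy=+6->D; (2,4):dx=-6,dy=-1->C; (2,5):dx=+1,dy=+3->C
  (2,6):dx=-1,dy=-3->C; (2,7):dx=-11,dy=+10->D; (2,8):dx=-2,dy=+13->D; (2,9):dx=-8,dy=+4->D
  (2,10):dx=-12,dy=-6->C; (3,4):dx=-3,dy=-7->C; (3,5):dx=+4,dy=-3->D; (3,6):dx=+2,dy=-9->D
  (3,7):dx=-8,dy=+4->D; (3,8):dx=+1,dy=+7->C; (3,9):dx=-5,dy=-2->C; (3,10):dx=-9,dy=-12->C
  (4,5):dx=+7,dy=+4->C; (4,6):dx=+5,dy=-2->D; (4,7):dx=-5,dy=+11->D; (4,8):dx=+4,dy=+14->C
  (4,9):dx=-2,dy=+5->D; (4,10):dx=-6,dy=-5->C; (5,6):dx=-2,dy=-6->C; (5,7):dx=-12,dy=+7->D
  (5,8):dx=-3,dy=+10->D; (5,9):dx=-9,dy=+1->D; (5,10):dx=-13,dy=-9->C; (6,7):dx=-10,dy=+13->D
  (6,8):dx=-1,dy=+16->D; (6,9):dx=-7,dy=+7->D; (6,10):dx=-11,dy=-3->C; (7,8):dx=+9,dy=+3->C
  (7,9):dx=+3,dy=-6->D; (7,10):dx=-1,dy=-16->C; (8,9):dx=-6,dy=-9->C; (8,10):dx=-10,dy=-19->C
  (9,10):dx=-4,dy=-10->C
Step 2: C = 22, D = 23, total pairs = 45.
Step 3: tau = (C - D)/(n(n-1)/2) = (22 - 23)/45 = -0.022222.
Step 4: Exact two-sided p-value (enumerate n! = 3628800 permutations of y under H0): p = 1.000000.
Step 5: alpha = 0.05. fail to reject H0.

tau_b = -0.0222 (C=22, D=23), p = 1.000000, fail to reject H0.


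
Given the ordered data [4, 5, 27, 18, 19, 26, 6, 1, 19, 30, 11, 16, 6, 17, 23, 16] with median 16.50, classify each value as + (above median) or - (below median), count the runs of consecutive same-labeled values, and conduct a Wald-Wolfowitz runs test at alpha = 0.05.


Step 1: Compute median = 16.50; label A = above, B = below.
Labels in order: BBAAAABBAABBBAAB  (n_A = 8, n_B = 8)
Step 2: Count runs R = 7.
Step 3: Under H0 (random ordering), E[R] = 2*n_A*n_B/(n_A+n_B) + 1 = 2*8*8/16 + 1 = 9.0000.
        Var[R] = 2*n_A*n_B*(2*n_A*n_B - n_A - n_B) / ((n_A+n_B)^2 * (n_A+n_B-1)) = 14336/3840 = 3.7333.
        SD[R] = 1.9322.
Step 4: Continuity-corrected z = (R + 0.5 - E[R]) / SD[R] = (7 + 0.5 - 9.0000) / 1.9322 = -0.7763.
Step 5: Two-sided p-value via normal approximation = 2*(1 - Phi(|z|)) = 0.437558.
Step 6: alpha = 0.05. fail to reject H0.

R = 7, z = -0.7763, p = 0.437558, fail to reject H0.


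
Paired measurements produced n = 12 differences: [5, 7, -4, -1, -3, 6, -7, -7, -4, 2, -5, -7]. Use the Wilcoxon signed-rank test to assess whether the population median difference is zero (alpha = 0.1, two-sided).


Step 1: Drop any zero differences (none here) and take |d_i|.
|d| = [5, 7, 4, 1, 3, 6, 7, 7, 4, 2, 5, 7]
Step 2: Midrank |d_i| (ties get averaged ranks).
ranks: |5|->6.5, |7|->10.5, |4|->4.5, |1|->1, |3|->3, |6|->8, |7|->10.5, |7|->10.5, |4|->4.5, |2|->2, |5|->6.5, |7|->10.5
Step 3: Attach original signs; sum ranks with positive sign and with negative sign.
W+ = 6.5 + 10.5 + 8 + 2 = 27
W- = 4.5 + 1 + 3 + 10.5 + 10.5 + 4.5 + 6.5 + 10.5 = 51
(Check: W+ + W- = 78 should equal n(n+1)/2 = 78.)
Step 4: Test statistic W = min(W+, W-) = 27.
Step 5: Ties in |d|, so use the tie-corrected normal approximation.
        E[W] = n(n+1)/4 = 12*13/4 = 39.
        Tie groups: |d|=4 (t=2), |d|=5 (t=2), |d|=7 (t=4); sum(t^3 - t) = 72.
        Var[W] = n(n+1)(2n+1)/24 - sum(t^3-t)/48 = 3900/24 - 72/48 = 161.
        z = (W - E[W]) / sqrt(Var[W]) = (27 - 39) / 12.6886 = -0.9457.
        Two-sided p = 2*Phi(z) = 0.344285.
Step 6: alpha = 0.1. fail to reject H0.

W+ = 27, W- = 51, W = min = 27, p = 0.344285, fail to reject H0.


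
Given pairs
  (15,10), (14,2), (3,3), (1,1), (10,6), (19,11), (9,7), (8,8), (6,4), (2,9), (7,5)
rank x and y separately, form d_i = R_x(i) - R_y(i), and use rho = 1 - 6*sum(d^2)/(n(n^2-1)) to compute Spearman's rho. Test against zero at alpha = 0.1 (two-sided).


Step 1: Rank x and y separately (midranks; no ties here).
rank(x): 15->10, 14->9, 3->3, 1->1, 10->8, 19->11, 9->7, 8->6, 6->4, 2->2, 7->5
rank(y): 10->10, 2->2, 3->3, 1->1, 6->6, 11->11, 7->7, 8->8, 4->4, 9->9, 5->5
Step 2: d_i = R_x(i) - R_y(i); compute d_i^2.
  (10-10)^2=0, (9-2)^2=49, (3-3)^2=0, (1-1)^2=0, (8-6)^2=4, (11-11)^2=0, (7-7)^2=0, (6-8)^2=4, (4-4)^2=0, (2-9)^2=49, (5-5)^2=0
sum(d^2) = 106.
Step 3: rho = 1 - 6*106 / (11*(11^2 - 1)) = 1 - 636/1320 = 0.518182.
Step 4: Under H0, t = rho * sqrt((n-2)/(1-rho^2)) = 1.8176 ~ t(9).
Step 5: Two-sided p-value from the t-distribution with 9 df = 0.102492.
Step 6: alpha = 0.1. fail to reject H0.

rho = 0.5182, p = 0.102492, fail to reject H0 at alpha = 0.1.


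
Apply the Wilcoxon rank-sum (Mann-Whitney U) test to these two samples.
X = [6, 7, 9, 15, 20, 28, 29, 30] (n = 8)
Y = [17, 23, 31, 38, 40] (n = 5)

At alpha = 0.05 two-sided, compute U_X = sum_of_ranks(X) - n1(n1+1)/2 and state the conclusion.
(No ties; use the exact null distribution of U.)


Step 1: Combine and sort all 13 observations; assign midranks.
sorted (value, group): (6,X), (7,X), (9,X), (15,X), (17,Y), (20,X), (23,Y), (28,X), (29,X), (30,X), (31,Y), (38,Y), (40,Y)
ranks: 6->1, 7->2, 9->3, 15->4, 17->5, 20->6, 23->7, 28->8, 29->9, 30->10, 31->11, 38->12, 40->13
Step 2: Rank sum for X: R1 = 1 + 2 + 3 + 4 + 6 + 8 + 9 + 10 = 43.
Step 3: U_X = R1 - n1(n1+1)/2 = 43 - 8*9/2 = 43 - 36 = 7.
       U_Y = n1*n2 - U_X = 40 - 7 = 33.
Step 4: No ties, so the exact null distribution of U (based on enumerating the C(13,8) = 1287 equally likely rank assignments) gives the two-sided p-value.
Step 5: p-value = 0.065268; compare to alpha = 0.05. fail to reject H0.

U_X = 7, p = 0.065268, fail to reject H0 at alpha = 0.05.


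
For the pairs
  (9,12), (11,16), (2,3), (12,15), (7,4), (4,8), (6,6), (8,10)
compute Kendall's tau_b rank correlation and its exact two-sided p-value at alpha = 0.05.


Step 1: Enumerate the 28 unordered pairs (i,j) with i<j and classify each by sign(x_j-x_i) * sign(y_j-y_i).
  (1,2):dx=+2,dy=+4->C; (1,3):dx=-7,dy=-9->C; (1,4):dx=+3,dy=+3->C; (1,5):dx=-2,dy=-8->C
  (1,6):dx=-5,dy=-4->C; (1,7):dx=-3,dy=-6->C; (1,8):dx=-1,dy=-2->C; (2,3):dx=-9,dy=-13->C
  (2,4):dx=+1,dy=-1->D; (2,5):dx=-4,dy=-12->C; (2,6):dx=-7,dy=-8->C; (2,7):dx=-5,dy=-10->C
  (2,8):dx=-3,dy=-6->C; (3,4):dx=+10,dy=+12->C; (3,5):dx=+5,dy=+1->C; (3,6):dx=+2,dy=+5->C
  (3,7):dx=+4,dy=+3->C; (3,8):dx=+6,dy=+7->C; (4,5):dx=-5,dy=-11->C; (4,6):dx=-8,dy=-7->C
  (4,7):dx=-6,dy=-9->C; (4,8):dx=-4,dy=-5->C; (5,6):dx=-3,dy=+4->D; (5,7):dx=-1,dy=+2->D
  (5,8):dx=+1,dy=+6->C; (6,7):dx=+2,dy=-2->D; (6,8):dx=+4,dy=+2->C; (7,8):dx=+2,dy=+4->C
Step 2: C = 24, D = 4, total pairs = 28.
Step 3: tau = (C - D)/(n(n-1)/2) = (24 - 4)/28 = 0.714286.
Step 4: Exact two-sided p-value (enumerate n! = 40320 permutations of y under H0): p = 0.014137.
Step 5: alpha = 0.05. reject H0.

tau_b = 0.7143 (C=24, D=4), p = 0.014137, reject H0.


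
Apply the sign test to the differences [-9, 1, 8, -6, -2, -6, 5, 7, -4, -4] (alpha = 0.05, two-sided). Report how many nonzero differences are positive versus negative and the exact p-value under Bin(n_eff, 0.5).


Step 1: Discard zero differences. Original n = 10; n_eff = number of nonzero differences = 10.
Nonzero differences (with sign): -9, +1, +8, -6, -2, -6, +5, +7, -4, -4
Step 2: Count signs: positive = 4, negative = 6.
Step 3: Under H0: P(positive) = 0.5, so the number of positives S ~ Bin(10, 0.5).
Step 4: Two-sided exact p-value = sum of Bin(10,0.5) probabilities at or below the observed probability = 0.753906.
Step 5: alpha = 0.05. fail to reject H0.

n_eff = 10, pos = 4, neg = 6, p = 0.753906, fail to reject H0.


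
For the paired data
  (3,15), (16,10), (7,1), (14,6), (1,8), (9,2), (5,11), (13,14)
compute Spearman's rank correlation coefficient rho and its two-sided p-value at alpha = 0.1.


Step 1: Rank x and y separately (midranks; no ties here).
rank(x): 3->2, 16->8, 7->4, 14->7, 1->1, 9->5, 5->3, 13->6
rank(y): 15->8, 10->5, 1->1, 6->3, 8->4, 2->2, 11->6, 14->7
Step 2: d_i = R_x(i) - R_y(i); compute d_i^2.
  (2-8)^2=36, (8-5)^2=9, (4-1)^2=9, (7-3)^2=16, (1-4)^2=9, (5-2)^2=9, (3-6)^2=9, (6-7)^2=1
sum(d^2) = 98.
Step 3: rho = 1 - 6*98 / (8*(8^2 - 1)) = 1 - 588/504 = -0.166667.
Step 4: Under H0, t = rho * sqrt((n-2)/(1-rho^2)) = -0.4140 ~ t(6).
Step 5: Two-sided p-value from the t-distribution with 6 df = 0.693239.
Step 6: alpha = 0.1. fail to reject H0.

rho = -0.1667, p = 0.693239, fail to reject H0 at alpha = 0.1.


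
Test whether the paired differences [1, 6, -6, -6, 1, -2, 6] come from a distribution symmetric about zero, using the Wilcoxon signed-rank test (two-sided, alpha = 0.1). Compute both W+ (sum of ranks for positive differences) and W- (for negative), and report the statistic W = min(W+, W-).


Step 1: Drop any zero differences (none here) and take |d_i|.
|d| = [1, 6, 6, 6, 1, 2, 6]
Step 2: Midrank |d_i| (ties get averaged ranks).
ranks: |1|->1.5, |6|->5.5, |6|->5.5, |6|->5.5, |1|->1.5, |2|->3, |6|->5.5
Step 3: Attach original signs; sum ranks with positive sign and with negative sign.
W+ = 1.5 + 5.5 + 1.5 + 5.5 = 14
W- = 5.5 + 5.5 + 3 = 14
(Check: W+ + W- = 28 should equal n(n+1)/2 = 28.)
Step 4: Test statistic W = min(W+, W-) = 14.
Step 5: Ties in |d|, so use the tie-corrected normal approximation.
        E[W] = n(n+1)/4 = 7*8/4 = 14.
        Tie groups: |d|=1 (t=2), |d|=6 (t=4); sum(t^3 - t) = 66.
        Var[W] = n(n+1)(2n+1)/24 - sum(t^3-t)/48 = 840/24 - 66/48 = 33.625.
        z = (W - E[W]) / sqrt(Var[W]) = (14 - 14) / 5.7987 = 0.0000.
        Two-sided p = 2*Phi(z) = 1.000000.
Step 6: alpha = 0.1. fail to reject H0.

W+ = 14, W- = 14, W = min = 14, p = 1.000000, fail to reject H0.


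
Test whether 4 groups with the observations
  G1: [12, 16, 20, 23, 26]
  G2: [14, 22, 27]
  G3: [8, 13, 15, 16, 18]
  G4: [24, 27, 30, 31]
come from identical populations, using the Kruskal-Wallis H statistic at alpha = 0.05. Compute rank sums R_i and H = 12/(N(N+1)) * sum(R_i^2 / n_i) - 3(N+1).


Step 1: Combine all N = 17 observations and assign midranks.
sorted (value, group, rank): (8,G3,1), (12,G1,2), (13,G3,3), (14,G2,4), (15,G3,5), (16,G1,6.5), (16,G3,6.5), (18,G3,8), (20,G1,9), (22,G2,10), (23,G1,11), (24,G4,12), (26,G1,13), (27,G2,14.5), (27,G4,14.5), (30,G4,16), (31,G4,17)
Step 2: Sum ranks within each group.
R_1 = 41.5 (n_1 = 5)
R_2 = 28.5 (n_2 = 3)
R_3 = 23.5 (n_3 = 5)
R_4 = 59.5 (n_4 = 4)
Step 3: H = 12/(N(N+1)) * sum(R_i^2/n_i) - 3(N+1)
     = 12/(17*18) * (41.5^2/5 + 28.5^2/3 + 23.5^2/5 + 59.5^2/4) - 3*18
     = 0.039216 * 1610.71 - 54
     = 9.165196.
Step 4: Ties present; correction factor C = 1 - 12/(17^3 - 17) = 0.997549. Corrected H = 9.165196 / 0.997549 = 9.187715.
Step 5: Under H0, H ~ chi^2(3); p-value = 0.026896.
Step 6: alpha = 0.05. reject H0.

H = 9.1877, df = 3, p = 0.026896, reject H0.


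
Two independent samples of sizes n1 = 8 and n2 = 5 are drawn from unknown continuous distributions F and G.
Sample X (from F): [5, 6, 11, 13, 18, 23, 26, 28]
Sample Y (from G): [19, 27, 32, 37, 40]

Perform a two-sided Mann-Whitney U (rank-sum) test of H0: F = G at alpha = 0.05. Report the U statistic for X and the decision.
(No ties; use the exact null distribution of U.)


Step 1: Combine and sort all 13 observations; assign midranks.
sorted (value, group): (5,X), (6,X), (11,X), (13,X), (18,X), (19,Y), (23,X), (26,X), (27,Y), (28,X), (32,Y), (37,Y), (40,Y)
ranks: 5->1, 6->2, 11->3, 13->4, 18->5, 19->6, 23->7, 26->8, 27->9, 28->10, 32->11, 37->12, 40->13
Step 2: Rank sum for X: R1 = 1 + 2 + 3 + 4 + 5 + 7 + 8 + 10 = 40.
Step 3: U_X = R1 - n1(n1+1)/2 = 40 - 8*9/2 = 40 - 36 = 4.
       U_Y = n1*n2 - U_X = 40 - 4 = 36.
Step 4: No ties, so the exact null distribution of U (based on enumerating the C(13,8) = 1287 equally likely rank assignments) gives the two-sided p-value.
Step 5: p-value = 0.018648; compare to alpha = 0.05. reject H0.

U_X = 4, p = 0.018648, reject H0 at alpha = 0.05.


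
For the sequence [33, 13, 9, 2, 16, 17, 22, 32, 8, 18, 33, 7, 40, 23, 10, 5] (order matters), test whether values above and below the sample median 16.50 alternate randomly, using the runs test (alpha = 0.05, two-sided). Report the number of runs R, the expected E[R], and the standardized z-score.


Step 1: Compute median = 16.50; label A = above, B = below.
Labels in order: ABBBBAAABAABAABB  (n_A = 8, n_B = 8)
Step 2: Count runs R = 8.
Step 3: Under H0 (random ordering), E[R] = 2*n_A*n_B/(n_A+n_B) + 1 = 2*8*8/16 + 1 = 9.0000.
        Var[R] = 2*n_A*n_B*(2*n_A*n_B - n_A - n_B) / ((n_A+n_B)^2 * (n_A+n_B-1)) = 14336/3840 = 3.7333.
        SD[R] = 1.9322.
Step 4: Continuity-corrected z = (R + 0.5 - E[R]) / SD[R] = (8 + 0.5 - 9.0000) / 1.9322 = -0.2588.
Step 5: Two-sided p-value via normal approximation = 2*(1 - Phi(|z|)) = 0.795809.
Step 6: alpha = 0.05. fail to reject H0.

R = 8, z = -0.2588, p = 0.795809, fail to reject H0.


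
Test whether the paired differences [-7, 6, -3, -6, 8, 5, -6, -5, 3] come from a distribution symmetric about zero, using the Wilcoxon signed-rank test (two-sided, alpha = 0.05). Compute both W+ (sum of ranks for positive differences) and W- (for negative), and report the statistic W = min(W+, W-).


Step 1: Drop any zero differences (none here) and take |d_i|.
|d| = [7, 6, 3, 6, 8, 5, 6, 5, 3]
Step 2: Midrank |d_i| (ties get averaged ranks).
ranks: |7|->8, |6|->6, |3|->1.5, |6|->6, |8|->9, |5|->3.5, |6|->6, |5|->3.5, |3|->1.5
Step 3: Attach original signs; sum ranks with positive sign and with negative sign.
W+ = 6 + 9 + 3.5 + 1.5 = 20
W- = 8 + 1.5 + 6 + 6 + 3.5 = 25
(Check: W+ + W- = 45 should equal n(n+1)/2 = 45.)
Step 4: Test statistic W = min(W+, W-) = 20.
Step 5: Ties in |d|, so use the tie-corrected normal approximation.
        E[W] = n(n+1)/4 = 9*10/4 = 22.5.
        Tie groups: |d|=3 (t=2), |d|=5 (t=2), |d|=6 (t=3); sum(t^3 - t) = 36.
        Var[W] = n(n+1)(2n+1)/24 - sum(t^3-t)/48 = 1710/24 - 36/48 = 70.5.
        z = (W - E[W]) / sqrt(Var[W]) = (20 - 22.5) / 8.3964 = -0.2977.
        Two-sided p = 2*Phi(z) = 0.765897.
Step 6: alpha = 0.05. fail to reject H0.

W+ = 20, W- = 25, W = min = 20, p = 0.765897, fail to reject H0.


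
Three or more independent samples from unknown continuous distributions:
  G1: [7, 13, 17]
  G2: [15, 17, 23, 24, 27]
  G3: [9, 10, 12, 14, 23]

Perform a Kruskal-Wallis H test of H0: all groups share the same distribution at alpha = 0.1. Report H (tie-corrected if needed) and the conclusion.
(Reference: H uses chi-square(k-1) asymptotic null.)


Step 1: Combine all N = 13 observations and assign midranks.
sorted (value, group, rank): (7,G1,1), (9,G3,2), (10,G3,3), (12,G3,4), (13,G1,5), (14,G3,6), (15,G2,7), (17,G1,8.5), (17,G2,8.5), (23,G2,10.5), (23,G3,10.5), (24,G2,12), (27,G2,13)
Step 2: Sum ranks within each group.
R_1 = 14.5 (n_1 = 3)
R_2 = 51 (n_2 = 5)
R_3 = 25.5 (n_3 = 5)
Step 3: H = 12/(N(N+1)) * sum(R_i^2/n_i) - 3(N+1)
     = 12/(13*14) * (14.5^2/3 + 51^2/5 + 25.5^2/5) - 3*14
     = 0.065934 * 720.333 - 42
     = 5.494505.
Step 4: Ties present; correction factor C = 1 - 12/(13^3 - 13) = 0.994505. Corrected H = 5.494505 / 0.994505 = 5.524862.
Step 5: Under H0, H ~ chi^2(2); p-value = 0.063138.
Step 6: alpha = 0.1. reject H0.

H = 5.5249, df = 2, p = 0.063138, reject H0.


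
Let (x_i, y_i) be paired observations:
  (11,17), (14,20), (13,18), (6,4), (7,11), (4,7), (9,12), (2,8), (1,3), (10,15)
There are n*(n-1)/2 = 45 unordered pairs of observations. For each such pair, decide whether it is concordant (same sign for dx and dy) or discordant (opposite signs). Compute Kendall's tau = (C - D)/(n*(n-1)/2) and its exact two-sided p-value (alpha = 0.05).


Step 1: Enumerate the 45 unordered pairs (i,j) with i<j and classify each by sign(x_j-x_i) * sign(y_j-y_i).
  (1,2):dx=+3,dy=+3->C; (1,3):dx=+2,dy=+1->C; (1,4):dx=-5,dy=-13->C; (1,5):dx=-4,dy=-6->C
  (1,6):dx=-7,dy=-10->C; (1,7):dx=-2,dy=-5->C; (1,8):dx=-9,dy=-9->C; (1,9):dx=-10,dy=-14->C
  (1,10):dx=-1,dy=-2->C; (2,3):dx=-1,dy=-2->C; (2,4):dx=-8,dy=-16->C; (2,5):dx=-7,dy=-9->C
  (2,6):dx=-10,dy=-13->C; (2,7):dx=-5,dy=-8->C; (2,8):dx=-12,dy=-12->C; (2,9):dx=-13,dy=-17->C
  (2,10):dx=-4,dy=-5->C; (3,4):dx=-7,dy=-14->C; (3,5):dx=-6,dy=-7->C; (3,6):dx=-9,dy=-11->C
  (3,7):dx=-4,dy=-6->C; (3,8):dx=-11,dy=-10->C; (3,9):dx=-12,dy=-15->C; (3,10):dx=-3,dy=-3->C
  (4,5):dx=+1,dy=+7->C; (4,6):dx=-2,dy=+3->D; (4,7):dx=+3,dy=+8->C; (4,8):dx=-4,dy=+4->D
  (4,9):dx=-5,dy=-1->C; (4,10):dx=+4,dy=+11->C; (5,6):dx=-3,dy=-4->C; (5,7):dx=+2,dy=+1->C
  (5,8):dx=-5,dy=-3->C; (5,9):dx=-6,dy=-8->C; (5,10):dx=+3,dy=+4->C; (6,7):dx=+5,dy=+5->C
  (6,8):dx=-2,dy=+1->D; (6,9):dx=-3,dy=-4->C; (6,10):dx=+6,dy=+8->C; (7,8):dx=-7,dy=-4->C
  (7,9):dx=-8,dy=-9->C; (7,10):dx=+1,dy=+3->C; (8,9):dx=-1,dy=-5->C; (8,10):dx=+8,dy=+7->C
  (9,10):dx=+9,dy=+12->C
Step 2: C = 42, D = 3, total pairs = 45.
Step 3: tau = (C - D)/(n(n-1)/2) = (42 - 3)/45 = 0.866667.
Step 4: Exact two-sided p-value (enumerate n! = 3628800 permutations of y under H0): p = 0.000115.
Step 5: alpha = 0.05. reject H0.

tau_b = 0.8667 (C=42, D=3), p = 0.000115, reject H0.


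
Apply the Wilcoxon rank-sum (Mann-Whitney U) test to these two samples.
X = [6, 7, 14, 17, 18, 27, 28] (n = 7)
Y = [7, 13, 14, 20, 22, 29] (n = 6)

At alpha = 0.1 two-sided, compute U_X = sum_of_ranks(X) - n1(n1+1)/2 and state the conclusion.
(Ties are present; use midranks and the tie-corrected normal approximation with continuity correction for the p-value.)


Step 1: Combine and sort all 13 observations; assign midranks.
sorted (value, group): (6,X), (7,X), (7,Y), (13,Y), (14,X), (14,Y), (17,X), (18,X), (20,Y), (22,Y), (27,X), (28,X), (29,Y)
ranks: 6->1, 7->2.5, 7->2.5, 13->4, 14->5.5, 14->5.5, 17->7, 18->8, 20->9, 22->10, 27->11, 28->12, 29->13
Step 2: Rank sum for X: R1 = 1 + 2.5 + 5.5 + 7 + 8 + 11 + 12 = 47.
Step 3: U_X = R1 - n1(n1+1)/2 = 47 - 7*8/2 = 47 - 28 = 19.
       U_Y = n1*n2 - U_X = 42 - 19 = 23.
Step 4: Ties are present, so use the tie-corrected normal approximation (with continuity correction) for the p-value.
Step 5: p-value = 0.829863; compare to alpha = 0.1. fail to reject H0.

U_X = 19, p = 0.829863, fail to reject H0 at alpha = 0.1.


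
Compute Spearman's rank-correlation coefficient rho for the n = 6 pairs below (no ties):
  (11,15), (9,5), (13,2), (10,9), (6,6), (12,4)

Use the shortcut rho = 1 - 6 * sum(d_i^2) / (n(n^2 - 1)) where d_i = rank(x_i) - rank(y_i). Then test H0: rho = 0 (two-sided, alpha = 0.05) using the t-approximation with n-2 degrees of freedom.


Step 1: Rank x and y separately (midranks; no ties here).
rank(x): 11->4, 9->2, 13->6, 10->3, 6->1, 12->5
rank(y): 15->6, 5->3, 2->1, 9->5, 6->4, 4->2
Step 2: d_i = R_x(i) - R_y(i); compute d_i^2.
  (4-6)^2=4, (2-3)^2=1, (6-1)^2=25, (3-5)^2=4, (1-4)^2=9, (5-2)^2=9
sum(d^2) = 52.
Step 3: rho = 1 - 6*52 / (6*(6^2 - 1)) = 1 - 312/210 = -0.485714.
Step 4: Under H0, t = rho * sqrt((n-2)/(1-rho^2)) = -1.1113 ~ t(4).
Step 5: Two-sided p-value from the t-distribution with 4 df = 0.328723.
Step 6: alpha = 0.05. fail to reject H0.

rho = -0.4857, p = 0.328723, fail to reject H0 at alpha = 0.05.


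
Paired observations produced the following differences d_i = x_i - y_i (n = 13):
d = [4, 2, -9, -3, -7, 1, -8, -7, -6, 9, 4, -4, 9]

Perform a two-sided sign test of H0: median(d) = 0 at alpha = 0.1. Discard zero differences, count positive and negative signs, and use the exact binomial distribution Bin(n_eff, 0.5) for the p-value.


Step 1: Discard zero differences. Original n = 13; n_eff = number of nonzero differences = 13.
Nonzero differences (with sign): +4, +2, -9, -3, -7, +1, -8, -7, -6, +9, +4, -4, +9
Step 2: Count signs: positive = 6, negative = 7.
Step 3: Under H0: P(positive) = 0.5, so the number of positives S ~ Bin(13, 0.5).
Step 4: Two-sided exact p-value = sum of Bin(13,0.5) probabilities at or below the observed probability = 1.000000.
Step 5: alpha = 0.1. fail to reject H0.

n_eff = 13, pos = 6, neg = 7, p = 1.000000, fail to reject H0.


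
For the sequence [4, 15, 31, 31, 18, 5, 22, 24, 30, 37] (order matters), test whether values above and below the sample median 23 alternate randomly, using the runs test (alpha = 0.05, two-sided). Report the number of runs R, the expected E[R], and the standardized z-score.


Step 1: Compute median = 23; label A = above, B = below.
Labels in order: BBAABBBAAA  (n_A = 5, n_B = 5)
Step 2: Count runs R = 4.
Step 3: Under H0 (random ordering), E[R] = 2*n_A*n_B/(n_A+n_B) + 1 = 2*5*5/10 + 1 = 6.0000.
        Var[R] = 2*n_A*n_B*(2*n_A*n_B - n_A - n_B) / ((n_A+n_B)^2 * (n_A+n_B-1)) = 2000/900 = 2.2222.
        SD[R] = 1.4907.
Step 4: Continuity-corrected z = (R + 0.5 - E[R]) / SD[R] = (4 + 0.5 - 6.0000) / 1.4907 = -1.0062.
Step 5: Two-sided p-value via normal approximation = 2*(1 - Phi(|z|)) = 0.314305.
Step 6: alpha = 0.05. fail to reject H0.

R = 4, z = -1.0062, p = 0.314305, fail to reject H0.


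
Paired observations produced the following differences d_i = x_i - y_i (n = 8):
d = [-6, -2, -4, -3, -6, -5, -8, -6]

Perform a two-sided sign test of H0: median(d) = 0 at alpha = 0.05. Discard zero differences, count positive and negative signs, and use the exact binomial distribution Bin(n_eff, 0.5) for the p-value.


Step 1: Discard zero differences. Original n = 8; n_eff = number of nonzero differences = 8.
Nonzero differences (with sign): -6, -2, -4, -3, -6, -5, -8, -6
Step 2: Count signs: positive = 0, negative = 8.
Step 3: Under H0: P(positive) = 0.5, so the number of positives S ~ Bin(8, 0.5).
Step 4: Two-sided exact p-value = sum of Bin(8,0.5) probabilities at or below the observed probability = 0.007812.
Step 5: alpha = 0.05. reject H0.

n_eff = 8, pos = 0, neg = 8, p = 0.007812, reject H0.


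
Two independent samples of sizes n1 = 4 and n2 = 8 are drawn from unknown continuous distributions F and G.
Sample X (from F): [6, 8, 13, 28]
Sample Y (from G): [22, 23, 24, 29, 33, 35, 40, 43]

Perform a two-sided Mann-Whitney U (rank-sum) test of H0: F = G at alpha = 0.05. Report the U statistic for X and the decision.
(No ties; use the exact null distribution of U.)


Step 1: Combine and sort all 12 observations; assign midranks.
sorted (value, group): (6,X), (8,X), (13,X), (22,Y), (23,Y), (24,Y), (28,X), (29,Y), (33,Y), (35,Y), (40,Y), (43,Y)
ranks: 6->1, 8->2, 13->3, 22->4, 23->5, 24->6, 28->7, 29->8, 33->9, 35->10, 40->11, 43->12
Step 2: Rank sum for X: R1 = 1 + 2 + 3 + 7 = 13.
Step 3: U_X = R1 - n1(n1+1)/2 = 13 - 4*5/2 = 13 - 10 = 3.
       U_Y = n1*n2 - U_X = 32 - 3 = 29.
Step 4: No ties, so the exact null distribution of U (based on enumerating the C(12,4) = 495 equally likely rank assignments) gives the two-sided p-value.
Step 5: p-value = 0.028283; compare to alpha = 0.05. reject H0.

U_X = 3, p = 0.028283, reject H0 at alpha = 0.05.


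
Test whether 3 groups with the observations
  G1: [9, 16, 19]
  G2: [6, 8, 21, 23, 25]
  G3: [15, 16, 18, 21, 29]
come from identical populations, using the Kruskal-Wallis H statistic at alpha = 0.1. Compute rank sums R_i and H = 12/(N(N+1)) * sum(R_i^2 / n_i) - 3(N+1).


Step 1: Combine all N = 13 observations and assign midranks.
sorted (value, group, rank): (6,G2,1), (8,G2,2), (9,G1,3), (15,G3,4), (16,G1,5.5), (16,G3,5.5), (18,G3,7), (19,G1,8), (21,G2,9.5), (21,G3,9.5), (23,G2,11), (25,G2,12), (29,G3,13)
Step 2: Sum ranks within each group.
R_1 = 16.5 (n_1 = 3)
R_2 = 35.5 (n_2 = 5)
R_3 = 39 (n_3 = 5)
Step 3: H = 12/(N(N+1)) * sum(R_i^2/n_i) - 3(N+1)
     = 12/(13*14) * (16.5^2/3 + 35.5^2/5 + 39^2/5) - 3*14
     = 0.065934 * 647 - 42
     = 0.659341.
Step 4: Ties present; correction factor C = 1 - 12/(13^3 - 13) = 0.994505. Corrected H = 0.659341 / 0.994505 = 0.662983.
Step 5: Under H0, H ~ chi^2(2); p-value = 0.717852.
Step 6: alpha = 0.1. fail to reject H0.

H = 0.6630, df = 2, p = 0.717852, fail to reject H0.


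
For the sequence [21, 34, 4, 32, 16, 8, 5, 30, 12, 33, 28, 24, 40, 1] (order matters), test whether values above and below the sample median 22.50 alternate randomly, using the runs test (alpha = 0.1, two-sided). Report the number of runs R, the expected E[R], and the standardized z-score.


Step 1: Compute median = 22.50; label A = above, B = below.
Labels in order: BABABBBABAAAAB  (n_A = 7, n_B = 7)
Step 2: Count runs R = 9.
Step 3: Under H0 (random ordering), E[R] = 2*n_A*n_B/(n_A+n_B) + 1 = 2*7*7/14 + 1 = 8.0000.
        Var[R] = 2*n_A*n_B*(2*n_A*n_B - n_A - n_B) / ((n_A+n_B)^2 * (n_A+n_B-1)) = 8232/2548 = 3.2308.
        SD[R] = 1.7974.
Step 4: Continuity-corrected z = (R - 0.5 - E[R]) / SD[R] = (9 - 0.5 - 8.0000) / 1.7974 = 0.2782.
Step 5: Two-sided p-value via normal approximation = 2*(1 - Phi(|z|)) = 0.780879.
Step 6: alpha = 0.1. fail to reject H0.

R = 9, z = 0.2782, p = 0.780879, fail to reject H0.


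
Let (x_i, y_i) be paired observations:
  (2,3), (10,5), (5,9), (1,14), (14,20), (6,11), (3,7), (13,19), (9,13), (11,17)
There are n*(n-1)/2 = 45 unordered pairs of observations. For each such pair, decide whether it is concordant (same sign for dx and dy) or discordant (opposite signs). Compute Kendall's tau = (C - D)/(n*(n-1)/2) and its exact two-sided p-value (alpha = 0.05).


Step 1: Enumerate the 45 unordered pairs (i,j) with i<j and classify each by sign(x_j-x_i) * sign(y_j-y_i).
  (1,2):dx=+8,dy=+2->C; (1,3):dx=+3,dy=+6->C; (1,4):dx=-1,dy=+11->D; (1,5):dx=+12,dy=+17->C
  (1,6):dx=+4,dy=+8->C; (1,7):dx=+1,dy=+4->C; (1,8):dx=+11,dy=+16->C; (1,9):dx=+7,dy=+10->C
  (1,10):dx=+9,dy=+14->C; (2,3):dx=-5,dy=+4->D; (2,4):dx=-9,dy=+9->D; (2,5):dx=+4,dy=+15->C
  (2,6):dx=-4,dy=+6->D; (2,7):dx=-7,dy=+2->D; (2,8):dx=+3,dy=+14->C; (2,9):dx=-1,dy=+8->D
  (2,10):dx=+1,dy=+12->C; (3,4):dx=-4,dy=+5->D; (3,5):dx=+9,dy=+11->C; (3,6):dx=+1,dy=+2->C
  (3,7):dx=-2,dy=-2->C; (3,8):dx=+8,dy=+10->C; (3,9):dx=+4,dy=+4->C; (3,10):dx=+6,dy=+8->C
  (4,5):dx=+13,dy=+6->C; (4,6):dx=+5,dy=-3->D; (4,7):dx=+2,dy=-7->D; (4,8):dx=+12,dy=+5->C
  (4,9):dx=+8,dy=-1->D; (4,10):dx=+10,dy=+3->C; (5,6):dx=-8,dy=-9->C; (5,7):dx=-11,dy=-13->C
  (5,8):dx=-1,dy=-1->C; (5,9):dx=-5,dy=-7->C; (5,10):dx=-3,dy=-3->C; (6,7):dx=-3,dy=-4->C
  (6,8):dx=+7,dy=+8->C; (6,9):dx=+3,dy=+2->C; (6,10):dx=+5,dy=+6->C; (7,8):dx=+10,dy=+12->C
  (7,9):dx=+6,dy=+6->C; (7,10):dx=+8,dy=+10->C; (8,9):dx=-4,dy=-6->C; (8,10):dx=-2,dy=-2->C
  (9,10):dx=+2,dy=+4->C
Step 2: C = 35, D = 10, total pairs = 45.
Step 3: tau = (C - D)/(n(n-1)/2) = (35 - 10)/45 = 0.555556.
Step 4: Exact two-sided p-value (enumerate n! = 3628800 permutations of y under H0): p = 0.028609.
Step 5: alpha = 0.05. reject H0.

tau_b = 0.5556 (C=35, D=10), p = 0.028609, reject H0.


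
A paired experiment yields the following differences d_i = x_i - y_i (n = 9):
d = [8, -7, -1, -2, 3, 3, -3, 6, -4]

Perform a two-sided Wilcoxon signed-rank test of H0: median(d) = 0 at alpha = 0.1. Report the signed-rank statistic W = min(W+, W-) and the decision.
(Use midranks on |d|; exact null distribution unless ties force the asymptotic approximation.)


Step 1: Drop any zero differences (none here) and take |d_i|.
|d| = [8, 7, 1, 2, 3, 3, 3, 6, 4]
Step 2: Midrank |d_i| (ties get averaged ranks).
ranks: |8|->9, |7|->8, |1|->1, |2|->2, |3|->4, |3|->4, |3|->4, |6|->7, |4|->6
Step 3: Attach original signs; sum ranks with positive sign and with negative sign.
W+ = 9 + 4 + 4 + 7 = 24
W- = 8 + 1 + 2 + 4 + 6 = 21
(Check: W+ + W- = 45 should equal n(n+1)/2 = 45.)
Step 4: Test statistic W = min(W+, W-) = 21.
Step 5: Ties in |d|, so use the tie-corrected normal approximation.
        E[W] = n(n+1)/4 = 9*10/4 = 22.5.
        Tie groups: |d|=3 (t=3); sum(t^3 - t) = 24.
        Var[W] = n(n+1)(2n+1)/24 - sum(t^3-t)/48 = 1710/24 - 24/48 = 70.75.
        z = (W - E[W]) / sqrt(Var[W]) = (21 - 22.5) / 8.4113 = -0.1783.
        Two-sided p = 2*Phi(z) = 0.858463.
Step 6: alpha = 0.1. fail to reject H0.

W+ = 24, W- = 21, W = min = 21, p = 0.858463, fail to reject H0.
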